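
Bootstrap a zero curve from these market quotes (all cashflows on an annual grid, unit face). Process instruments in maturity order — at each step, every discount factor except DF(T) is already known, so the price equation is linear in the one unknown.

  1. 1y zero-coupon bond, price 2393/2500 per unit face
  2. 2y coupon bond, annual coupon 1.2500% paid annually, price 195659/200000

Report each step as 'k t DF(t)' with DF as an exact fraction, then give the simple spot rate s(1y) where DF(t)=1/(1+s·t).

step 1 [1y] zero: DF = P = 2393/2500 ≈ 0.957200
step 2 [2y] bond c/1=1/80: DF=(195659/200000 − 1/80·(0.957200))/(1+1/80) = 1193/1250 ≈ 0.954400

1 1 2393/2500
2 2 1193/1250
s(1y) = (1/(2393/2500) − 1)/(1) = 107/2393 ≈ 4.4714%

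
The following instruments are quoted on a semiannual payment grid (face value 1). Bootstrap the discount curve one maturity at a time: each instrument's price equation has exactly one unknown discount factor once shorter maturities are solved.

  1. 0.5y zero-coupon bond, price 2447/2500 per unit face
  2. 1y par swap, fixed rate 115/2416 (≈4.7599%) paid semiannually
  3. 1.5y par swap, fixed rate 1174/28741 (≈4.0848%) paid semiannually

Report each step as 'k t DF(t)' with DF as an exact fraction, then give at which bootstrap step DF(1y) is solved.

1 1/2 2447/2500
2 1 477/500
3 3/2 9413/10000
DF(1y) is solved at step 2

step 1 [0.5y] zero: DF = P = 2447/2500 ≈ 0.978800
step 2 [1y] swap r/2=115/4832: DF=(1 − 115/4832·(0.978800))/(1+115/4832) = 477/500 ≈ 0.954000
step 3 [1.5y] swap r/2=587/28741: DF=(1 − 587/28741·(0.978800+0.954000))/(1+587/28741) = 9413/10000 ≈ 0.941300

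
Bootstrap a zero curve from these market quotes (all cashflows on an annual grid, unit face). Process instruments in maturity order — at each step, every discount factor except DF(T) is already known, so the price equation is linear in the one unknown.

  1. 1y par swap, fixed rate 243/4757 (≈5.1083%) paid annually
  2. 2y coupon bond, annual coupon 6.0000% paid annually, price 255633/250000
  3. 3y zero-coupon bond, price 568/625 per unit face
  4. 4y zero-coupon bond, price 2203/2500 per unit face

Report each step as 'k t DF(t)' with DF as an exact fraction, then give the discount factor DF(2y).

step 1 [1y] swap r/1=243/4757: DF=(1 − 243/4757·(0))/(1+243/4757) = 4757/5000 ≈ 0.951400
step 2 [2y] bond c/1=3/50: DF=(255633/250000 − 3/50·(0.951400))/(1+3/50) = 2277/2500 ≈ 0.910800
step 3 [3y] zero: DF = P = 568/625 ≈ 0.908800
step 4 [4y] zero: DF = P = 2203/2500 ≈ 0.881200

1 1 4757/5000
2 2 2277/2500
3 3 568/625
4 4 2203/2500
DF(2y) = 2277/2500 ≈ 0.910800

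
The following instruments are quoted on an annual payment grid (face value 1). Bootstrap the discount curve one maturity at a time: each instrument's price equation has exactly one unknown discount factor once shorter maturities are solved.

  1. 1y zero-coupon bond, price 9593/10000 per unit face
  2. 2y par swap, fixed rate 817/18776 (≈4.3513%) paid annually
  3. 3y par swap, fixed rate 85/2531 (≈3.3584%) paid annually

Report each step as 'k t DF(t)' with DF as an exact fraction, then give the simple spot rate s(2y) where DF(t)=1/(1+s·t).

step 1 [1y] zero: DF = P = 9593/10000 ≈ 0.959300
step 2 [2y] swap r/1=817/18776: DF=(1 − 817/18776·(0.959300))/(1+817/18776) = 9183/10000 ≈ 0.918300
step 3 [3y] swap r/1=85/2531: DF=(1 − 85/2531·(0.959300+0.918300))/(1+85/2531) = 1813/2000 ≈ 0.906500

1 1 9593/10000
2 2 9183/10000
3 3 1813/2000
s(2y) = (1/(9183/10000) − 1)/(2) = 817/18366 ≈ 4.4484%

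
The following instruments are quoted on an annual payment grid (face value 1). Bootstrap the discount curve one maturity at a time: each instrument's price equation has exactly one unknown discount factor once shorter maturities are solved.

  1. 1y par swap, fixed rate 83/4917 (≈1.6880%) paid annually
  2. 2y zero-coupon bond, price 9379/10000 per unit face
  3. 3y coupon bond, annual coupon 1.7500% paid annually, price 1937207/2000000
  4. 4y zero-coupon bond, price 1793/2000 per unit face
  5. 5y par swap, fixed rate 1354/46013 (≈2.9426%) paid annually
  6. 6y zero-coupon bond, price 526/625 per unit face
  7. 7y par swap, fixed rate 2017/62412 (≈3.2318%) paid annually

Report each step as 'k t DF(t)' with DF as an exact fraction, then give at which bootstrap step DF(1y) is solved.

1 1 4917/5000
2 2 9379/10000
3 3 9189/10000
4 4 1793/2000
5 5 4323/5000
6 6 526/625
7 7 7983/10000
DF(1y) is solved at step 1

step 1 [1y] swap r/1=83/4917: DF=(1 − 83/4917·(0))/(1+83/4917) = 4917/5000 ≈ 0.983400
step 2 [2y] zero: DF = P = 9379/10000 ≈ 0.937900
step 3 [3y] bond c/1=7/400: DF=(1937207/2000000 − 7/400·(0.983400+0.937900))/(1+7/400) = 9189/10000 ≈ 0.918900
step 4 [4y] zero: DF = P = 1793/2000 ≈ 0.896500
step 5 [5y] swap r/1=1354/46013: DF=(1 − 1354/46013·(0.983400+0.937900+0.918900+0.896500))/(1+1354/46013) = 4323/5000 ≈ 0.864600
step 6 [6y] zero: DF = P = 526/625 ≈ 0.841600
step 7 [7y] swap r/1=2017/62412: DF=(1 − 2017/62412·(0.983400+0.937900+0.918900+0.896500+0.864600+0.841600))/(1+2017/62412) = 7983/10000 ≈ 0.798300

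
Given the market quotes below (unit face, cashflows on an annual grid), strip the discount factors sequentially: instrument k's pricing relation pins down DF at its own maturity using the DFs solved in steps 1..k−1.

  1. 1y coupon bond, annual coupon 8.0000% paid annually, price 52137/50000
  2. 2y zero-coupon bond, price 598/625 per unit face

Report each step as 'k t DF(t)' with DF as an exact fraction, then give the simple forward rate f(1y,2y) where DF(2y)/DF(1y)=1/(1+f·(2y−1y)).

1 1 1931/2000
2 2 598/625
f(1y,2y) = ((1931/2000)/(598/625) − 1)/(1) = 87/9568 ≈ 0.9093%

step 1 [1y] bond c/1=2/25: DF=(52137/50000 − 2/25·(0))/(1+2/25) = 1931/2000 ≈ 0.965500
step 2 [2y] zero: DF = P = 598/625 ≈ 0.956800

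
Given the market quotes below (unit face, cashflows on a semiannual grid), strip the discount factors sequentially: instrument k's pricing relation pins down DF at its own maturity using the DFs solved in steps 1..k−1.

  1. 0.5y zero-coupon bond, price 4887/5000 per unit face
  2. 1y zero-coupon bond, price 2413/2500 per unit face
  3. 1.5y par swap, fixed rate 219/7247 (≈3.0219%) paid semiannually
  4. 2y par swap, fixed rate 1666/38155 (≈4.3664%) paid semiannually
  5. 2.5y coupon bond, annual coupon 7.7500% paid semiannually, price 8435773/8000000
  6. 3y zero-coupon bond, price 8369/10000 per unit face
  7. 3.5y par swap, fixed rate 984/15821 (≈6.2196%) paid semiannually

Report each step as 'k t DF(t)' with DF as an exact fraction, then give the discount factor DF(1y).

1 1/2 4887/5000
2 1 2413/2500
3 3/2 4781/5000
4 2 9167/10000
5 5/2 1091/1250
6 3 8369/10000
7 7/2 502/625
DF(1y) = 2413/2500 ≈ 0.965200

step 1 [0.5y] zero: DF = P = 4887/5000 ≈ 0.977400
step 2 [1y] zero: DF = P = 2413/2500 ≈ 0.965200
step 3 [1.5y] swap r/2=219/14494: DF=(1 − 219/14494·(0.977400+0.965200))/(1+219/14494) = 4781/5000 ≈ 0.956200
step 4 [2y] swap r/2=833/38155: DF=(1 − 833/38155·(0.977400+0.965200+0.956200))/(1+833/38155) = 9167/10000 ≈ 0.916700
step 5 [2.5y] bond c/2=31/800: DF=(8435773/8000000 − 31/800·(0.977400+0.965200+0.956200+0.916700))/(1+31/800) = 1091/1250 ≈ 0.872800
step 6 [3y] zero: DF = P = 8369/10000 ≈ 0.836900
step 7 [3.5y] swap r/2=492/15821: DF=(1 − 492/15821·(0.977400+0.965200+0.956200+0.916700+0.872800+0.836900))/(1+492/15821) = 502/625 ≈ 0.803200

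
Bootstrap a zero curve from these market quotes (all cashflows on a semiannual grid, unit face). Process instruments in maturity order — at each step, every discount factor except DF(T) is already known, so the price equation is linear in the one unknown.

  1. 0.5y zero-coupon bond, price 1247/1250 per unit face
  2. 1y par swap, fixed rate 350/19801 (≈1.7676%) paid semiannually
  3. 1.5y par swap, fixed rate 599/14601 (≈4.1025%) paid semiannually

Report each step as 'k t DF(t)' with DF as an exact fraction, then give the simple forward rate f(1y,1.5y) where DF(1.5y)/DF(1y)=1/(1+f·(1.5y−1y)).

step 1 [0.5y] zero: DF = P = 1247/1250 ≈ 0.997600
step 2 [1y] swap r/2=175/19801: DF=(1 − 175/19801·(0.997600))/(1+175/19801) = 393/400 ≈ 0.982500
step 3 [1.5y] swap r/2=599/29202: DF=(1 − 599/29202·(0.997600+0.982500))/(1+599/29202) = 9401/10000 ≈ 0.940100

1 1/2 1247/1250
2 1 393/400
3 3/2 9401/10000
f(1y,1.5y) = ((393/400)/(9401/10000) − 1)/(1/2) = 848/9401 ≈ 9.0203%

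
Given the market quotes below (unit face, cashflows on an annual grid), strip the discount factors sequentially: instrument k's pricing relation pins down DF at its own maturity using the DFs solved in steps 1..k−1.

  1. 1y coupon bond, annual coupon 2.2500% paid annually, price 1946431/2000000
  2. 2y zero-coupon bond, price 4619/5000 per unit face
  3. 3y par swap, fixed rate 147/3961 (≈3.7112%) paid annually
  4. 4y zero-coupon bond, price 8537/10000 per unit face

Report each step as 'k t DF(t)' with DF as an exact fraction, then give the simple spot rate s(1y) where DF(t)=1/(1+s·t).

1 1 4759/5000
2 2 4619/5000
3 3 8971/10000
4 4 8537/10000
s(1y) = (1/(4759/5000) − 1)/(1) = 241/4759 ≈ 5.0641%

step 1 [1y] bond c/1=9/400: DF=(1946431/2000000 − 9/400·(0))/(1+9/400) = 4759/5000 ≈ 0.951800
step 2 [2y] zero: DF = P = 4619/5000 ≈ 0.923800
step 3 [3y] swap r/1=147/3961: DF=(1 − 147/3961·(0.951800+0.923800))/(1+147/3961) = 8971/10000 ≈ 0.897100
step 4 [4y] zero: DF = P = 8537/10000 ≈ 0.853700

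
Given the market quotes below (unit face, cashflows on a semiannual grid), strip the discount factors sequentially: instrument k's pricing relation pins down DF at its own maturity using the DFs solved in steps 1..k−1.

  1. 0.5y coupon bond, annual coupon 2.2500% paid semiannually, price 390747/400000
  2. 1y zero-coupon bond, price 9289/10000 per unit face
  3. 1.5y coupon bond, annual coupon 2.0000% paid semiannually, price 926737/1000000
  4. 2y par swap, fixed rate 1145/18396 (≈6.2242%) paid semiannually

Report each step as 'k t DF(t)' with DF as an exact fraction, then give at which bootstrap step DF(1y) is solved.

1 1/2 483/500
2 1 9289/10000
3 3/2 2247/2500
4 2 1771/2000
DF(1y) is solved at step 2

step 1 [0.5y] bond c/2=9/800: DF=(390747/400000 − 9/800·(0))/(1+9/800) = 483/500 ≈ 0.966000
step 2 [1y] zero: DF = P = 9289/10000 ≈ 0.928900
step 3 [1.5y] bond c/2=1/100: DF=(926737/1000000 − 1/100·(0.966000+0.928900))/(1+1/100) = 2247/2500 ≈ 0.898800
step 4 [2y] swap r/2=1145/36792: DF=(1 − 1145/36792·(0.966000+0.928900+0.898800))/(1+1145/36792) = 1771/2000 ≈ 0.885500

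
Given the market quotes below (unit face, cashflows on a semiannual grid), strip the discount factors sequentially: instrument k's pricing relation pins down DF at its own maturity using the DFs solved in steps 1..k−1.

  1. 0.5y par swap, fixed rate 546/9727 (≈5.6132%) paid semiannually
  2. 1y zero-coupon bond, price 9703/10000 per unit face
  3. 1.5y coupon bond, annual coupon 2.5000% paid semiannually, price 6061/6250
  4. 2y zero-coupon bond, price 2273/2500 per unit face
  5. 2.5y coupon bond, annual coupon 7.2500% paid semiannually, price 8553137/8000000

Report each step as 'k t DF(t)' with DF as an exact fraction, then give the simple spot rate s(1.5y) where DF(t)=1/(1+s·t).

1 1/2 9727/10000
2 1 9703/10000
3 3/2 4669/5000
4 2 2273/2500
5 5/2 8993/10000
s(1.5y) = (1/(4669/5000) − 1)/(3/2) = 662/14007 ≈ 4.7262%

step 1 [0.5y] swap r/2=273/9727: DF=(1 − 273/9727·(0))/(1+273/9727) = 9727/10000 ≈ 0.972700
step 2 [1y] zero: DF = P = 9703/10000 ≈ 0.970300
step 3 [1.5y] bond c/2=1/80: DF=(6061/6250 − 1/80·(0.972700+0.970300))/(1+1/80) = 4669/5000 ≈ 0.933800
step 4 [2y] zero: DF = P = 2273/2500 ≈ 0.909200
step 5 [2.5y] bond c/2=29/800: DF=(8553137/8000000 − 29/800·(0.972700+0.970300+0.933800+0.909200))/(1+29/800) = 8993/10000 ≈ 0.899300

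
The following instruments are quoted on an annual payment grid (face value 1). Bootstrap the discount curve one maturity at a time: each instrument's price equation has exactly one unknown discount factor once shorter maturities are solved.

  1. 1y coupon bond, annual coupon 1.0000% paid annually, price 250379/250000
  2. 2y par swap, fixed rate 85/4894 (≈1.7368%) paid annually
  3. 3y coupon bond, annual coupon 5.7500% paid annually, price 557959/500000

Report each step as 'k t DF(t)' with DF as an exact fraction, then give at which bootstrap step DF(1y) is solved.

step 1 [1y] bond c/1=1/100: DF=(250379/250000 − 1/100·(0))/(1+1/100) = 2479/2500 ≈ 0.991600
step 2 [2y] swap r/1=85/4894: DF=(1 − 85/4894·(0.991600))/(1+85/4894) = 483/500 ≈ 0.966000
step 3 [3y] bond c/1=23/400: DF=(557959/500000 − 23/400·(0.991600+0.966000))/(1+23/400) = 593/625 ≈ 0.948800

1 1 2479/2500
2 2 483/500
3 3 593/625
DF(1y) is solved at step 1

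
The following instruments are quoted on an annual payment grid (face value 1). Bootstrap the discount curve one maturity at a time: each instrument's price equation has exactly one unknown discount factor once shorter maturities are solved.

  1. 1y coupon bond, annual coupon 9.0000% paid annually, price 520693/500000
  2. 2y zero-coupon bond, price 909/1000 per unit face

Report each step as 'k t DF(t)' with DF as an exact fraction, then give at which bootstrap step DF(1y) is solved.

step 1 [1y] bond c/1=9/100: DF=(520693/500000 − 9/100·(0))/(1+9/100) = 4777/5000 ≈ 0.955400
step 2 [2y] zero: DF = P = 909/1000 ≈ 0.909000

1 1 4777/5000
2 2 909/1000
DF(1y) is solved at step 1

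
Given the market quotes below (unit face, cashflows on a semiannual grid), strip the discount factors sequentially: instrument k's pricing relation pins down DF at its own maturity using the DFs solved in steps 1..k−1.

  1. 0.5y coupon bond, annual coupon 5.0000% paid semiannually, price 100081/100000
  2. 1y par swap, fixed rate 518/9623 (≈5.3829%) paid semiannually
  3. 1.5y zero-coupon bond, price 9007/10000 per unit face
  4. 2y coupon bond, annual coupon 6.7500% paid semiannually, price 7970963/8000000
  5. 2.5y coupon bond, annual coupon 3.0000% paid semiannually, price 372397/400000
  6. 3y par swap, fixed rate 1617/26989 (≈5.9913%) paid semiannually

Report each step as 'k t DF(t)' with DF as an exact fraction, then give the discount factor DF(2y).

1 1/2 2441/2500
2 1 4741/5000
3 3/2 9007/10000
4 2 2179/2500
5 5/2 4313/5000
6 3 8383/10000
DF(2y) = 2179/2500 ≈ 0.871600

step 1 [0.5y] bond c/2=1/40: DF=(100081/100000 − 1/40·(0))/(1+1/40) = 2441/2500 ≈ 0.976400
step 2 [1y] swap r/2=259/9623: DF=(1 − 259/9623·(0.976400))/(1+259/9623) = 4741/5000 ≈ 0.948200
step 3 [1.5y] zero: DF = P = 9007/10000 ≈ 0.900700
step 4 [2y] bond c/2=27/800: DF=(7970963/8000000 − 27/800·(0.976400+0.948200+0.900700))/(1+27/800) = 2179/2500 ≈ 0.871600
step 5 [2.5y] bond c/2=3/200: DF=(372397/400000 − 3/200·(0.976400+0.948200+0.900700+0.871600))/(1+3/200) = 4313/5000 ≈ 0.862600
step 6 [3y] swap r/2=1617/53978: DF=(1 − 1617/53978·(0.976400+0.948200+0.900700+0.871600+0.862600))/(1+1617/53978) = 8383/10000 ≈ 0.838300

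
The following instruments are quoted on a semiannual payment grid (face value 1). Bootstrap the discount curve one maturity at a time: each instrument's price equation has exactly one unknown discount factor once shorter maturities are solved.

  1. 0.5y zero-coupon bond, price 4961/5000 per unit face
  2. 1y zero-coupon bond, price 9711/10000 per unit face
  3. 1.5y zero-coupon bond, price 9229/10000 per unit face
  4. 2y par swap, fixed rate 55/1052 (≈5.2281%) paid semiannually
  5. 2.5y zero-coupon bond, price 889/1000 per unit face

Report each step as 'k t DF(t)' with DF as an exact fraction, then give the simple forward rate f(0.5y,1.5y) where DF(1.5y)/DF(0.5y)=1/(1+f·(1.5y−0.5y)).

1 1/2 4961/5000
2 1 9711/10000
3 3/2 9229/10000
4 2 901/1000
5 5/2 889/1000
f(0.5y,1.5y) = ((4961/5000)/(9229/10000) − 1)/(1) = 63/839 ≈ 7.5089%

step 1 [0.5y] zero: DF = P = 4961/5000 ≈ 0.992200
step 2 [1y] zero: DF = P = 9711/10000 ≈ 0.971100
step 3 [1.5y] zero: DF = P = 9229/10000 ≈ 0.922900
step 4 [2y] swap r/2=55/2104: DF=(1 − 55/2104·(0.992200+0.971100+0.922900))/(1+55/2104) = 901/1000 ≈ 0.901000
step 5 [2.5y] zero: DF = P = 889/1000 ≈ 0.889000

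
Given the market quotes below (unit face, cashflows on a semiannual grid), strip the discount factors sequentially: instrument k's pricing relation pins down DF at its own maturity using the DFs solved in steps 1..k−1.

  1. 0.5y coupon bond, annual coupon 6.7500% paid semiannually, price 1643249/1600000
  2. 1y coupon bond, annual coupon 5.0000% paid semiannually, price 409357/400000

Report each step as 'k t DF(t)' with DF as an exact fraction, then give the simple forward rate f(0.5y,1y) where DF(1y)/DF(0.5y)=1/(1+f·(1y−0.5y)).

1 1/2 1987/2000
2 1 4871/5000
f(0.5y,1y) = ((1987/2000)/(4871/5000) − 1)/(1/2) = 193/4871 ≈ 3.9622%

step 1 [0.5y] bond c/2=27/800: DF=(1643249/1600000 − 27/800·(0))/(1+27/800) = 1987/2000 ≈ 0.993500
step 2 [1y] bond c/2=1/40: DF=(409357/400000 − 1/40·(0.993500))/(1+1/40) = 4871/5000 ≈ 0.974200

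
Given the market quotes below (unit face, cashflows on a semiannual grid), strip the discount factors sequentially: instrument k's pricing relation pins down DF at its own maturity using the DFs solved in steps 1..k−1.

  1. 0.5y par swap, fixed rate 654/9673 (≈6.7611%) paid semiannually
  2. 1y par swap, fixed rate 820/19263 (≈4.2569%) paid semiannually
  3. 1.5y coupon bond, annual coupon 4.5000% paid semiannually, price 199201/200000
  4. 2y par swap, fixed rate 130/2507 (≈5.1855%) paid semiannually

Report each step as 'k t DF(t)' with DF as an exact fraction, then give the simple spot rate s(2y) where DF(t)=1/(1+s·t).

step 1 [0.5y] swap r/2=327/9673: DF=(1 − 327/9673·(0))/(1+327/9673) = 9673/10000 ≈ 0.967300
step 2 [1y] swap r/2=410/19263: DF=(1 − 410/19263·(0.967300))/(1+410/19263) = 959/1000 ≈ 0.959000
step 3 [1.5y] bond c/2=9/400: DF=(199201/200000 − 9/400·(0.967300+0.959000))/(1+9/400) = 9317/10000 ≈ 0.931700
step 4 [2y] swap r/2=65/2507: DF=(1 − 65/2507·(0.967300+0.959000+0.931700))/(1+65/2507) = 361/400 ≈ 0.902500

1 1/2 9673/10000
2 1 959/1000
3 3/2 9317/10000
4 2 361/400
s(2y) = (1/(361/400) − 1)/(2) = 39/722 ≈ 5.4017%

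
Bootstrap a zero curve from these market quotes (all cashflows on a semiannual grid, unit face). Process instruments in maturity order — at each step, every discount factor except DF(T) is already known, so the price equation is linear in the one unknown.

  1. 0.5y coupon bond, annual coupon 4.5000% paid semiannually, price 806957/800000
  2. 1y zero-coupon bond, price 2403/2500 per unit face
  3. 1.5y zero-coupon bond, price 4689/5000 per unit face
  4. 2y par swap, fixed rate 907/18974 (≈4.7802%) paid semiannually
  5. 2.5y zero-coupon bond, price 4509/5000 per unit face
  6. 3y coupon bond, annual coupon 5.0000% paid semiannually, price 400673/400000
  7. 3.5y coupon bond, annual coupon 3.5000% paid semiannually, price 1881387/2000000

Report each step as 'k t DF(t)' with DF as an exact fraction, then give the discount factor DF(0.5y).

step 1 [0.5y] bond c/2=9/400: DF=(806957/800000 − 9/400·(0))/(1+9/400) = 1973/2000 ≈ 0.986500
step 2 [1y] zero: DF = P = 2403/2500 ≈ 0.961200
step 3 [1.5y] zero: DF = P = 4689/5000 ≈ 0.937800
step 4 [2y] swap r/2=907/37948: DF=(1 − 907/37948·(0.986500+0.961200+0.937800))/(1+907/37948) = 9093/10000 ≈ 0.909300
step 5 [2.5y] zero: DF = P = 4509/5000 ≈ 0.901800
step 6 [3y] bond c/2=1/40: DF=(400673/400000 − 1/40·(0.986500+0.961200+0.937800+0.909300+0.901800))/(1+1/40) = 8627/10000 ≈ 0.862700
step 7 [3.5y] bond c/2=7/400: DF=(1881387/2000000 − 7/400·(0.986500+0.961200+0.937800+0.909300+0.901800+0.862700))/(1+7/400) = 8289/10000 ≈ 0.828900

1 1/2 1973/2000
2 1 2403/2500
3 3/2 4689/5000
4 2 9093/10000
5 5/2 4509/5000
6 3 8627/10000
7 7/2 8289/10000
DF(0.5y) = 1973/2000 ≈ 0.986500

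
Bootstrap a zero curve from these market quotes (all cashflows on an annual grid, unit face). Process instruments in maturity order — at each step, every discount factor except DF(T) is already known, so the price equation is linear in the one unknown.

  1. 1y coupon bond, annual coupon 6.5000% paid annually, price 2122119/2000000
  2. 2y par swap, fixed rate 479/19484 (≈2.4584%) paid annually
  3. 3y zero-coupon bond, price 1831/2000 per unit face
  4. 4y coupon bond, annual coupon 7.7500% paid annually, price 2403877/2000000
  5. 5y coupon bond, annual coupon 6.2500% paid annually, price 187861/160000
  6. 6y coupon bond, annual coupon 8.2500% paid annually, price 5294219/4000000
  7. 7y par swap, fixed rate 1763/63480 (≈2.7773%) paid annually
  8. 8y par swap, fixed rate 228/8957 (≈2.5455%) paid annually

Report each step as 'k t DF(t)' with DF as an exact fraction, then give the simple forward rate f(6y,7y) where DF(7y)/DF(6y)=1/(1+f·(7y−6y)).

step 1 [1y] bond c/1=13/200: DF=(2122119/2000000 − 13/200·(0))/(1+13/200) = 9963/10000 ≈ 0.996300
step 2 [2y] swap r/1=479/19484: DF=(1 − 479/19484·(0.996300))/(1+479/19484) = 9521/10000 ≈ 0.952100
step 3 [3y] zero: DF = P = 1831/2000 ≈ 0.915500
step 4 [4y] bond c/1=31/400: DF=(2403877/2000000 − 31/400·(0.996300+0.952100+0.915500))/(1+31/400) = 1819/2000 ≈ 0.909500
step 5 [5y] bond c/1=1/16: DF=(187861/160000 − 1/16·(0.996300+0.952100+0.915500+0.909500))/(1+1/16) = 8831/10000 ≈ 0.883100
step 6 [6y] bond c/1=33/400: DF=(5294219/4000000 − 33/400·(0.996300+0.952100+0.915500+0.909500+0.883100))/(1+33/400) = 4339/5000 ≈ 0.867800
step 7 [7y] swap r/1=1763/63480: DF=(1 − 1763/63480·(0.996300+0.952100+0.915500+0.909500+0.883100+0.867800))/(1+1763/63480) = 8237/10000 ≈ 0.823700
step 8 [8y] swap r/1=228/8957: DF=(1 − 228/8957·(0.996300+0.952100+0.915500+0.909500+0.883100+0.867800+0.823700))/(1+228/8957) = 511/625 ≈ 0.817600

1 1 9963/10000
2 2 9521/10000
3 3 1831/2000
4 4 1819/2000
5 5 8831/10000
6 6 4339/5000
7 7 8237/10000
8 8 511/625
f(6y,7y) = ((4339/5000)/(8237/10000) − 1)/(1) = 441/8237 ≈ 5.3539%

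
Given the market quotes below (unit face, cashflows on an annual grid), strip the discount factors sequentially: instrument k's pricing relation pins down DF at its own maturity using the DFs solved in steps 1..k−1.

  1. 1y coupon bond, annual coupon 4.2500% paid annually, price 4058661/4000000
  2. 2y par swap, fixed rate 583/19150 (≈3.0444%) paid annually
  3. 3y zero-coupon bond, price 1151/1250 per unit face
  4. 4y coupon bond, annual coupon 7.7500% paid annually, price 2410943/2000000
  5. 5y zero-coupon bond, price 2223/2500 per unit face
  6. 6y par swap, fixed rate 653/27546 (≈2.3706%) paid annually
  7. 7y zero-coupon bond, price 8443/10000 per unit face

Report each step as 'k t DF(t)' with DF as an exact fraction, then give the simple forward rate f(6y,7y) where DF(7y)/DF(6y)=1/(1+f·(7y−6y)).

1 1 9733/10000
2 2 9417/10000
3 3 1151/1250
4 4 2287/2500
5 5 2223/2500
6 6 4347/5000
7 7 8443/10000
f(6y,7y) = ((4347/5000)/(8443/10000) − 1)/(1) = 251/8443 ≈ 2.9729%

step 1 [1y] bond c/1=17/400: DF=(4058661/4000000 − 17/400·(0))/(1+17/400) = 9733/10000 ≈ 0.973300
step 2 [2y] swap r/1=583/19150: DF=(1 − 583/19150·(0.973300))/(1+583/19150) = 9417/10000 ≈ 0.941700
step 3 [3y] zero: DF = P = 1151/1250 ≈ 0.920800
step 4 [4y] bond c/1=31/400: DF=(2410943/2000000 − 31/400·(0.973300+0.941700+0.920800))/(1+31/400) = 2287/2500 ≈ 0.914800
step 5 [5y] zero: DF = P = 2223/2500 ≈ 0.889200
step 6 [6y] swap r/1=653/27546: DF=(1 − 653/27546·(0.973300+0.941700+0.920800+0.914800+0.889200))/(1+653/27546) = 4347/5000 ≈ 0.869400
step 7 [7y] zero: DF = P = 8443/10000 ≈ 0.844300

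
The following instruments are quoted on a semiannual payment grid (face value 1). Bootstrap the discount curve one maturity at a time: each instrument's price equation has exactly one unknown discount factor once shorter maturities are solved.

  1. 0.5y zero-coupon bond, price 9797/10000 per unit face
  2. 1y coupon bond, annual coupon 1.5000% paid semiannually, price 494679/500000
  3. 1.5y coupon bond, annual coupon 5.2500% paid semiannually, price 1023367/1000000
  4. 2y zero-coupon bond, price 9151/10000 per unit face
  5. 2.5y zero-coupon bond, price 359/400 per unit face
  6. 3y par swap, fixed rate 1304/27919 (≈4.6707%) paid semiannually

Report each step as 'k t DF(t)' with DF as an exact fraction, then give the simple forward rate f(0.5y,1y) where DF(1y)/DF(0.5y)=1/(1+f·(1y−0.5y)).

1 1/2 9797/10000
2 1 9747/10000
3 3/2 592/625
4 2 9151/10000
5 5/2 359/400
6 3 1087/1250
f(0.5y,1y) = ((9797/10000)/(9747/10000) − 1)/(1/2) = 100/9747 ≈ 1.0260%

step 1 [0.5y] zero: DF = P = 9797/10000 ≈ 0.979700
step 2 [1y] bond c/2=3/400: DF=(494679/500000 − 3/400·(0.979700))/(1+3/400) = 9747/10000 ≈ 0.974700
step 3 [1.5y] bond c/2=21/800: DF=(1023367/1000000 − 21/800·(0.979700+0.974700))/(1+21/800) = 592/625 ≈ 0.947200
step 4 [2y] zero: DF = P = 9151/10000 ≈ 0.915100
step 5 [2.5y] zero: DF = P = 359/400 ≈ 0.897500
step 6 [3y] swap r/2=652/27919: DF=(1 − 652/27919·(0.979700+0.974700+0.947200+0.915100+0.897500))/(1+652/27919) = 1087/1250 ≈ 0.869600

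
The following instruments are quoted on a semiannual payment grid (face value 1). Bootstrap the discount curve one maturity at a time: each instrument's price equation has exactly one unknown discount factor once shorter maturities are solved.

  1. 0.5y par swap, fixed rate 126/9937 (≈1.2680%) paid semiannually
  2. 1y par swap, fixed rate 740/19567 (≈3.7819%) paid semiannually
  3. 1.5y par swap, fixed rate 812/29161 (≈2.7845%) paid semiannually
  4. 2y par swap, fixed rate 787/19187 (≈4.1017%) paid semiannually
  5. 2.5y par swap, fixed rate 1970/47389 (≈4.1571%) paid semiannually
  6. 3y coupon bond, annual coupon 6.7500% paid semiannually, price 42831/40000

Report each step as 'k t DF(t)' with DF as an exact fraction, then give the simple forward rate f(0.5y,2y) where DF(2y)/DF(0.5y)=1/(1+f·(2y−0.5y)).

step 1 [0.5y] swap r/2=63/9937: DF=(1 − 63/9937·(0))/(1+63/9937) = 9937/10000 ≈ 0.993700
step 2 [1y] swap r/2=370/19567: DF=(1 − 370/19567·(0.993700))/(1+370/19567) = 963/1000 ≈ 0.963000
step 3 [1.5y] swap r/2=406/29161: DF=(1 − 406/29161·(0.993700+0.963000))/(1+406/29161) = 4797/5000 ≈ 0.959400
step 4 [2y] swap r/2=787/38374: DF=(1 − 787/38374·(0.993700+0.963000+0.959400))/(1+787/38374) = 9213/10000 ≈ 0.921300
step 5 [2.5y] swap r/2=985/47389: DF=(1 − 985/47389·(0.993700+0.963000+0.959400+0.921300))/(1+985/47389) = 1803/2000 ≈ 0.901500
step 6 [3y] bond c/2=27/800: DF=(42831/40000 − 27/800·(0.993700+0.963000+0.959400+0.921300+0.901500))/(1+27/800) = 8811/10000 ≈ 0.881100

1 1/2 9937/10000
2 1 963/1000
3 3/2 4797/5000
4 2 9213/10000
5 5/2 1803/2000
6 3 8811/10000
f(0.5y,2y) = ((9937/10000)/(9213/10000) − 1)/(3/2) = 1448/27639 ≈ 5.2390%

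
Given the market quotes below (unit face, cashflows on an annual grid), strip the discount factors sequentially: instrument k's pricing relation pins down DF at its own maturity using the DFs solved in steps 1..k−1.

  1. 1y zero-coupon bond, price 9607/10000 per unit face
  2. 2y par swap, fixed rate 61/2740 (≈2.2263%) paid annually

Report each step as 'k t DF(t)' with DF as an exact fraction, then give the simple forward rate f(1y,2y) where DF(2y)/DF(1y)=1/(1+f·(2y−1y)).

step 1 [1y] zero: DF = P = 9607/10000 ≈ 0.960700
step 2 [2y] swap r/1=61/2740: DF=(1 − 61/2740·(0.960700))/(1+61/2740) = 9573/10000 ≈ 0.957300

1 1 9607/10000
2 2 9573/10000
f(1y,2y) = ((9607/10000)/(9573/10000) − 1)/(1) = 34/9573 ≈ 0.3552%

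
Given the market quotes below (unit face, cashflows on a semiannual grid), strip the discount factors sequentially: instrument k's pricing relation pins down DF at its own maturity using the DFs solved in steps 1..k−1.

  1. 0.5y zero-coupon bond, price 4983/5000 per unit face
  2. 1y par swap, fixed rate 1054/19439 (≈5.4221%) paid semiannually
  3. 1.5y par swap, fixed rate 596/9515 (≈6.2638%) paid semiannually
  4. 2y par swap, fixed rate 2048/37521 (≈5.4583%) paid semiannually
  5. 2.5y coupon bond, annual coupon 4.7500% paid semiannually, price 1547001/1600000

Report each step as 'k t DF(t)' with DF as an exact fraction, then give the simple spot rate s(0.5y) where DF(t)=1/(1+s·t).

step 1 [0.5y] zero: DF = P = 4983/5000 ≈ 0.996600
step 2 [1y] swap r/2=527/19439: DF=(1 − 527/19439·(0.996600))/(1+527/19439) = 9473/10000 ≈ 0.947300
step 3 [1.5y] swap r/2=298/9515: DF=(1 − 298/9515·(0.996600+0.947300))/(1+298/9515) = 4553/5000 ≈ 0.910600
step 4 [2y] swap r/2=1024/37521: DF=(1 − 1024/37521·(0.996600+0.947300+0.910600))/(1+1024/37521) = 561/625 ≈ 0.897600
step 5 [2.5y] bond c/2=19/800: DF=(1547001/1600000 − 19/800·(0.996600+0.947300+0.910600+0.897600))/(1+19/800) = 4287/5000 ≈ 0.857400

1 1/2 4983/5000
2 1 9473/10000
3 3/2 4553/5000
4 2 561/625
5 5/2 4287/5000
s(0.5y) = (1/(4983/5000) − 1)/(1/2) = 34/4983 ≈ 0.6823%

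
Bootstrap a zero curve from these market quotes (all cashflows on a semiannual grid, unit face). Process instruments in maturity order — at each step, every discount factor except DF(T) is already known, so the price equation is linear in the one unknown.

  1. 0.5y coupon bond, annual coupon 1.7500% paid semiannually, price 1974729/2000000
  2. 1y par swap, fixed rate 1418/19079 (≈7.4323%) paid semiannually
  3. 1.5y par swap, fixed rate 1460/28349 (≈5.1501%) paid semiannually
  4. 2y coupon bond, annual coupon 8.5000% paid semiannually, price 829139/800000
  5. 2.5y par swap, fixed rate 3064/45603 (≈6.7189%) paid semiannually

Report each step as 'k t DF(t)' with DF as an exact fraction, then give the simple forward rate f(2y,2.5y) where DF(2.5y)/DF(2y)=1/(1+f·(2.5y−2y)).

1 1/2 2447/2500
2 1 9291/10000
3 3/2 927/1000
4 2 4393/5000
5 5/2 2117/2500
f(2y,2.5y) = ((4393/5000)/(2117/2500) − 1)/(1/2) = 159/2117 ≈ 7.5106%

step 1 [0.5y] bond c/2=7/800: DF=(1974729/2000000 − 7/800·(0))/(1+7/800) = 2447/2500 ≈ 0.978800
step 2 [1y] swap r/2=709/19079: DF=(1 − 709/19079·(0.978800))/(1+709/19079) = 9291/10000 ≈ 0.929100
step 3 [1.5y] swap r/2=730/28349: DF=(1 − 730/28349·(0.978800+0.929100))/(1+730/28349) = 927/1000 ≈ 0.927000
step 4 [2y] bond c/2=17/400: DF=(829139/800000 − 17/400·(0.978800+0.929100+0.927000))/(1+17/400) = 4393/5000 ≈ 0.878600
step 5 [2.5y] swap r/2=1532/45603: DF=(1 − 1532/45603·(0.978800+0.929100+0.927000+0.878600))/(1+1532/45603) = 2117/2500 ≈ 0.846800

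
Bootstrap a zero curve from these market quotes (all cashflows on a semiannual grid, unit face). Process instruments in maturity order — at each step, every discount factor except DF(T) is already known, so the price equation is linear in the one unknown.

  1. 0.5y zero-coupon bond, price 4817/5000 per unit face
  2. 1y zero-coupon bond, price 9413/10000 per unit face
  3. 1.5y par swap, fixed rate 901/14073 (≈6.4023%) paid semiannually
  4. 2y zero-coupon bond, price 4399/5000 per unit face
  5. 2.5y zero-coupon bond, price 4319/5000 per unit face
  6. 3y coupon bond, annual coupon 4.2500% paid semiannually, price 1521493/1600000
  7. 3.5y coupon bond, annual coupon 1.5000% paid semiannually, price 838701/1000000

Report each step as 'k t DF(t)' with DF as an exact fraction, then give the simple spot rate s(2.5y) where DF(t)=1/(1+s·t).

1 1/2 4817/5000
2 1 9413/10000
3 3/2 9099/10000
4 2 4399/5000
5 5/2 4319/5000
6 3 8363/10000
7 7/2 7923/10000
s(2.5y) = (1/(4319/5000) − 1)/(5/2) = 1362/21595 ≈ 6.3070%

step 1 [0.5y] zero: DF = P = 4817/5000 ≈ 0.963400
step 2 [1y] zero: DF = P = 9413/10000 ≈ 0.941300
step 3 [1.5y] swap r/2=901/28146: DF=(1 − 901/28146·(0.963400+0.941300))/(1+901/28146) = 9099/10000 ≈ 0.909900
step 4 [2y] zero: DF = P = 4399/5000 ≈ 0.879800
step 5 [2.5y] zero: DF = P = 4319/5000 ≈ 0.863800
step 6 [3y] bond c/2=17/800: DF=(1521493/1600000 − 17/800·(0.963400+0.941300+0.909900+0.879800+0.863800))/(1+17/800) = 8363/10000 ≈ 0.836300
step 7 [3.5y] bond c/2=3/400: DF=(838701/1000000 − 3/400·(0.963400+0.941300+0.909900+0.879800+0.863800+0.836300))/(1+3/400) = 7923/10000 ≈ 0.792300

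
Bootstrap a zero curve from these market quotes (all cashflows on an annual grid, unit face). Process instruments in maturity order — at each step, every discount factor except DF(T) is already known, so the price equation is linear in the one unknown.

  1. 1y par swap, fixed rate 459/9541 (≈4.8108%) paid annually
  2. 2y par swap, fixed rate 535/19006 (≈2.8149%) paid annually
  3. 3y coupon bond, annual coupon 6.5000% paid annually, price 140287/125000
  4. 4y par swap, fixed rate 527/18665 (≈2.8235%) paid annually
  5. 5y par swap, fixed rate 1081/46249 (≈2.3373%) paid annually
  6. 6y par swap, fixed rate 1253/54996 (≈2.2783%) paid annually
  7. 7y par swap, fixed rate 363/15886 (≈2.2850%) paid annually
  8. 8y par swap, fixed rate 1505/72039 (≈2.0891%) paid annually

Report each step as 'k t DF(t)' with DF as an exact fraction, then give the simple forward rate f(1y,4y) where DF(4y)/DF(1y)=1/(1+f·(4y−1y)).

step 1 [1y] swap r/1=459/9541: DF=(1 − 459/9541·(0))/(1+459/9541) = 9541/10000 ≈ 0.954100
step 2 [2y] swap r/1=535/19006: DF=(1 − 535/19006·(0.954100))/(1+535/19006) = 1893/2000 ≈ 0.946500
step 3 [3y] bond c/1=13/200: DF=(140287/125000 − 13/200·(0.954100+0.946500))/(1+13/200) = 4689/5000 ≈ 0.937800
step 4 [4y] swap r/1=527/18665: DF=(1 − 527/18665·(0.954100+0.946500+0.937800))/(1+527/18665) = 4473/5000 ≈ 0.894600
step 5 [5y] swap r/1=1081/46249: DF=(1 − 1081/46249·(0.954100+0.946500+0.937800+0.894600))/(1+1081/46249) = 8919/10000 ≈ 0.891900
step 6 [6y] swap r/1=1253/54996: DF=(1 − 1253/54996·(0.954100+0.946500+0.937800+0.894600+0.891900))/(1+1253/54996) = 8747/10000 ≈ 0.874700
step 7 [7y] swap r/1=363/15886: DF=(1 − 363/15886·(0.954100+0.946500+0.937800+0.894600+0.891900+0.874700))/(1+363/15886) = 2137/2500 ≈ 0.854800
step 8 [8y] swap r/1=1505/72039: DF=(1 − 1505/72039·(0.954100+0.946500+0.937800+0.894600+0.891900+0.874700+0.854800))/(1+1505/72039) = 1699/2000 ≈ 0.849500

1 1 9541/10000
2 2 1893/2000
3 3 4689/5000
4 4 4473/5000
5 5 8919/10000
6 6 8747/10000
7 7 2137/2500
8 8 1699/2000
f(1y,4y) = ((9541/10000)/(4473/5000) − 1)/(3) = 85/3834 ≈ 2.2170%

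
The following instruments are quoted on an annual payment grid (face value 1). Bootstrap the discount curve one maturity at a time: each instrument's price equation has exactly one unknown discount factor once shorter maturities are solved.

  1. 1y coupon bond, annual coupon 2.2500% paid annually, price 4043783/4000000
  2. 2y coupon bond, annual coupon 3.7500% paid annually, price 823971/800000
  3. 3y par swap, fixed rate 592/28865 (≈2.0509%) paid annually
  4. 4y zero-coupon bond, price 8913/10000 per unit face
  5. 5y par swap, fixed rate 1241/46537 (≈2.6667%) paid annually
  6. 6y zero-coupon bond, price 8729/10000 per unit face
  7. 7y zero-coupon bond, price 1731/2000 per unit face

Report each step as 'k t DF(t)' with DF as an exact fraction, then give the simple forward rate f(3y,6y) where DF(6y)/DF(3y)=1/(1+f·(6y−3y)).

1 1 9887/10000
2 2 957/1000
3 3 588/625
4 4 8913/10000
5 5 8759/10000
6 6 8729/10000
7 7 1731/2000
f(3y,6y) = ((588/625)/(8729/10000) − 1)/(3) = 97/3741 ≈ 2.5929%

step 1 [1y] bond c/1=9/400: DF=(4043783/4000000 − 9/400·(0))/(1+9/400) = 9887/10000 ≈ 0.988700
step 2 [2y] bond c/1=3/80: DF=(823971/800000 − 3/80·(0.988700))/(1+3/80) = 957/1000 ≈ 0.957000
step 3 [3y] swap r/1=592/28865: DF=(1 − 592/28865·(0.988700+0.957000))/(1+592/28865) = 588/625 ≈ 0.940800
step 4 [4y] zero: DF = P = 8913/10000 ≈ 0.891300
step 5 [5y] swap r/1=1241/46537: DF=(1 − 1241/46537·(0.988700+0.957000+0.940800+0.891300))/(1+1241/46537) = 8759/10000 ≈ 0.875900
step 6 [6y] zero: DF = P = 8729/10000 ≈ 0.872900
step 7 [7y] zero: DF = P = 1731/2000 ≈ 0.865500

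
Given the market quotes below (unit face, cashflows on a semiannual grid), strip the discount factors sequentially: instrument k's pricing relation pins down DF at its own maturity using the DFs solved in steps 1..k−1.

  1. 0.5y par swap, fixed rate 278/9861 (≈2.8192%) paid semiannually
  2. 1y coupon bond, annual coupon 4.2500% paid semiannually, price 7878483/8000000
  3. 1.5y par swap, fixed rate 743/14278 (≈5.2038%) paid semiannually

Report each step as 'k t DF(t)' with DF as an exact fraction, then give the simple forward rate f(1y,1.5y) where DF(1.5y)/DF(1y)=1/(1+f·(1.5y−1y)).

step 1 [0.5y] swap r/2=139/9861: DF=(1 − 139/9861·(0))/(1+139/9861) = 9861/10000 ≈ 0.986100
step 2 [1y] bond c/2=17/800: DF=(7878483/8000000 − 17/800·(0.986100))/(1+17/800) = 4719/5000 ≈ 0.943800
step 3 [1.5y] swap r/2=743/28556: DF=(1 − 743/28556·(0.986100+0.943800))/(1+743/28556) = 9257/10000 ≈ 0.925700

1 1/2 9861/10000
2 1 4719/5000
3 3/2 9257/10000
f(1y,1.5y) = ((4719/5000)/(9257/10000) − 1)/(1/2) = 362/9257 ≈ 3.9106%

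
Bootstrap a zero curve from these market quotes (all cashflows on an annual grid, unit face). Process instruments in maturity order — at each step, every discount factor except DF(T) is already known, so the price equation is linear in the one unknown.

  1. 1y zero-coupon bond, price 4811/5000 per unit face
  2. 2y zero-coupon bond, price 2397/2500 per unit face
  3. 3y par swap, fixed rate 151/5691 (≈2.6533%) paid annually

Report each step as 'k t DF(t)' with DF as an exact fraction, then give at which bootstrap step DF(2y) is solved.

step 1 [1y] zero: DF = P = 4811/5000 ≈ 0.962200
step 2 [2y] zero: DF = P = 2397/2500 ≈ 0.958800
step 3 [3y] swap r/1=151/5691: DF=(1 − 151/5691·(0.962200+0.958800))/(1+151/5691) = 1849/2000 ≈ 0.924500

1 1 4811/5000
2 2 2397/2500
3 3 1849/2000
DF(2y) is solved at step 2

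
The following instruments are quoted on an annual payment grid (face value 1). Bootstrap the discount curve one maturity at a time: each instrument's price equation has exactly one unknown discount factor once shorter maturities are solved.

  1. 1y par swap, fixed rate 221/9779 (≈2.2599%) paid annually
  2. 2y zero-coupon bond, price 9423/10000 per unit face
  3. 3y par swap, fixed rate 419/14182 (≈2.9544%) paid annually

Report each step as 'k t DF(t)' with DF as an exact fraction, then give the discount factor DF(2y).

step 1 [1y] swap r/1=221/9779: DF=(1 − 221/9779·(0))/(1+221/9779) = 9779/10000 ≈ 0.977900
step 2 [2y] zero: DF = P = 9423/10000 ≈ 0.942300
step 3 [3y] swap r/1=419/14182: DF=(1 − 419/14182·(0.977900+0.942300))/(1+419/14182) = 4581/5000 ≈ 0.916200

1 1 9779/10000
2 2 9423/10000
3 3 4581/5000
DF(2y) = 9423/10000 ≈ 0.942300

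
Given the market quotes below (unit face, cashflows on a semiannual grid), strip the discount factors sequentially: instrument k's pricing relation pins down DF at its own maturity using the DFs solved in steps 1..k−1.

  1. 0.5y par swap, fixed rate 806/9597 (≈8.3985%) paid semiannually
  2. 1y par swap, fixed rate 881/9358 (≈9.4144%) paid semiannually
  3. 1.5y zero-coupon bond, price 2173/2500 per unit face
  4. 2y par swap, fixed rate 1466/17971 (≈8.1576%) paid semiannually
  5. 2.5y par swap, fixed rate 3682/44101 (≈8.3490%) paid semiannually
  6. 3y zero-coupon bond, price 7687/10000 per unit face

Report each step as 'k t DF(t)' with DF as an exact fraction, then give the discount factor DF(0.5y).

1 1/2 9597/10000
2 1 9119/10000
3 3/2 2173/2500
4 2 4267/5000
5 5/2 8159/10000
6 3 7687/10000
DF(0.5y) = 9597/10000 ≈ 0.959700

step 1 [0.5y] swap r/2=403/9597: DF=(1 − 403/9597·(0))/(1+403/9597) = 9597/10000 ≈ 0.959700
step 2 [1y] swap r/2=881/18716: DF=(1 − 881/18716·(0.959700))/(1+881/18716) = 9119/10000 ≈ 0.911900
step 3 [1.5y] zero: DF = P = 2173/2500 ≈ 0.869200
step 4 [2y] swap r/2=733/17971: DF=(1 − 733/17971·(0.959700+0.911900+0.869200))/(1+733/17971) = 4267/5000 ≈ 0.853400
step 5 [2.5y] swap r/2=1841/44101: DF=(1 − 1841/44101·(0.959700+0.911900+0.869200+0.853400))/(1+1841/44101) = 8159/10000 ≈ 0.815900
step 6 [3y] zero: DF = P = 7687/10000 ≈ 0.768700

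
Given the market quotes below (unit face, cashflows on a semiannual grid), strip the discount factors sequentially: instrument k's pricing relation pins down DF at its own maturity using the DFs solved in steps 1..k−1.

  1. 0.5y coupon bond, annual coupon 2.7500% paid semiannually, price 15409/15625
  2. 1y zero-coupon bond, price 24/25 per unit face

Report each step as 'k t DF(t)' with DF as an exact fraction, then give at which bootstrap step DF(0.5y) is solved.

step 1 [0.5y] bond c/2=11/800: DF=(15409/15625 − 11/800·(0))/(1+11/800) = 608/625 ≈ 0.972800
step 2 [1y] zero: DF = P = 24/25 ≈ 0.960000

1 1/2 608/625
2 1 24/25
DF(0.5y) is solved at step 1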